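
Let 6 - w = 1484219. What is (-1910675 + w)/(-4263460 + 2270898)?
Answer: 1697444/996281 ≈ 1.7038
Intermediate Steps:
w = -1484213 (w = 6 - 1*1484219 = 6 - 1484219 = -1484213)
(-1910675 + w)/(-4263460 + 2270898) = (-1910675 - 1484213)/(-4263460 + 2270898) = -3394888/(-1992562) = -3394888*(-1/1992562) = 1697444/996281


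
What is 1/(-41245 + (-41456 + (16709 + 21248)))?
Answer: -1/44744 ≈ -2.2349e-5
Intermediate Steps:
1/(-41245 + (-41456 + (16709 + 21248))) = 1/(-41245 + (-41456 + 37957)) = 1/(-41245 - 3499) = 1/(-44744) = -1/44744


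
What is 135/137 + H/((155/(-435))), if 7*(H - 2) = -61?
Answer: 589488/29729 ≈ 19.829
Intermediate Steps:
H = -47/7 (H = 2 + (1/7)*(-61) = 2 - 61/7 = -47/7 ≈ -6.7143)
135/137 + H/((155/(-435))) = 135/137 - 47/(7*(155/(-435))) = 135*(1/137) - 47/(7*(155*(-1/435))) = 135/137 - 47/(7*(-31/87)) = 135/137 - 47/7*(-87/31) = 135/137 + 4089/217 = 589488/29729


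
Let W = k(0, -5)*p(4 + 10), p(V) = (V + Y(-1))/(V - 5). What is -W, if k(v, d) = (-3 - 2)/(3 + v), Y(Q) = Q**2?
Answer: 25/9 ≈ 2.7778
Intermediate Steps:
p(V) = (1 + V)/(-5 + V) (p(V) = (V + (-1)**2)/(V - 5) = (V + 1)/(-5 + V) = (1 + V)/(-5 + V))
k(v, d) = -5/(3 + v)
W = -25/9 (W = (-5/(3 + 0))*((1 + (4 + 10))/(-5 + (4 + 10))) = (-5/3)*((1 + 14)/(-5 + 14)) = (-5*1/3)*(15/9) = -5*15/27 = -5/3*5/3 = -25/9 ≈ -2.7778)
-W = -1*(-25/9) = 25/9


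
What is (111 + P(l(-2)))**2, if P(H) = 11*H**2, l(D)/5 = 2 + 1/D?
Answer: 8520561/16 ≈ 5.3254e+5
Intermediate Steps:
l(D) = 10 + 5/D (l(D) = 5*(2 + 1/D) = 10 + 5/D)
(111 + P(l(-2)))**2 = (111 + 11*(10 + 5/(-2))**2)**2 = (111 + 11*(10 + 5*(-1/2))**2)**2 = (111 + 11*(10 - 5/2)**2)**2 = (111 + 11*(15/2)**2)**2 = (111 + 11*(225/4))**2 = (111 + 2475/4)**2 = (2919/4)**2 = 8520561/16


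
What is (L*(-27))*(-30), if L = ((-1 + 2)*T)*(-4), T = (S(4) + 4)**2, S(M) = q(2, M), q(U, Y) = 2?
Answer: -116640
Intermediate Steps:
S(M) = 2
T = 36 (T = (2 + 4)**2 = 6**2 = 36)
L = -144 (L = ((-1 + 2)*36)*(-4) = (1*36)*(-4) = 36*(-4) = -144)
(L*(-27))*(-30) = -144*(-27)*(-30) = 3888*(-30) = -116640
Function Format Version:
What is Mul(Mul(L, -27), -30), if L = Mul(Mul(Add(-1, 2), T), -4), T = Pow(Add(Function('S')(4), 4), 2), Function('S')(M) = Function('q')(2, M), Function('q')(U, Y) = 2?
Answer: -116640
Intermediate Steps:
Function('S')(M) = 2
T = 36 (T = Pow(Add(2, 4), 2) = Pow(6, 2) = 36)
L = -144 (L = Mul(Mul(Add(-1, 2), 36), -4) = Mul(Mul(1, 36), -4) = Mul(36, -4) = -144)
Mul(Mul(L, -27), -30) = Mul(Mul(-144, -27), -30) = Mul(3888, -30) = -116640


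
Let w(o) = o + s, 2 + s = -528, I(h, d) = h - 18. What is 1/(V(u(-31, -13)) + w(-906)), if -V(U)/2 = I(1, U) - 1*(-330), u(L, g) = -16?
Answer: -1/2062 ≈ -0.00048497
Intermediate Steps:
I(h, d) = -18 + h
s = -530 (s = -2 - 528 = -530)
V(U) = -626 (V(U) = -2*((-18 + 1) - 1*(-330)) = -2*(-17 + 330) = -2*313 = -626)
w(o) = -530 + o (w(o) = o - 530 = -530 + o)
1/(V(u(-31, -13)) + w(-906)) = 1/(-626 + (-530 - 906)) = 1/(-626 - 1436) = 1/(-2062) = -1/2062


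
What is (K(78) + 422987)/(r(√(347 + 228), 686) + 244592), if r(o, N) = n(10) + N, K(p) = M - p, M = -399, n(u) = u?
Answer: 211255/122644 ≈ 1.7225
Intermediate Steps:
K(p) = -399 - p
r(o, N) = 10 + N
(K(78) + 422987)/(r(√(347 + 228), 686) + 244592) = ((-399 - 1*78) + 422987)/((10 + 686) + 244592) = ((-399 - 78) + 422987)/(696 + 244592) = (-477 + 422987)/245288 = 422510*(1/245288) = 211255/122644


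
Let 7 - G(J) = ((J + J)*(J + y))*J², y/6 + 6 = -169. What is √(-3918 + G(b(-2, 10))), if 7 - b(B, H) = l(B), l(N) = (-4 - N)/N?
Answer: √447097 ≈ 668.65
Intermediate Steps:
y = -1050 (y = -36 + 6*(-169) = -36 - 1014 = -1050)
l(N) = (-4 - N)/N
b(B, H) = 7 - (-4 - B)/B
G(J) = 7 - 2*J³*(-1050 + J) (G(J) = 7 - (J + J)*(J - 1050)*J² = 7 - (2*J)*(-1050 + J)*J² = 7 - 2*J*(-1050 + J)*J² = 7 - 2*J³*(-1050 + J))
√(-3918 + G(b(-2, 10))) = √(-3918 + (7 - 2*(8 + 4/(-2))⁴ + 2100*(8 + 4/(-2))³)) = √(-3918 + (7 - 2*(8 + 4*(-½))⁴ + 2100*(8 + 4*(-½))³)) = √(-3918 + (7 - 2*(8 - 2)⁴ + 2100*(8 - 2)³)) = √(-3918 + (7 - 2*6⁴ + 2100*6³)) = √(-3918 + (7 - 2*1296 + 2100*216)) = √(-3918 + (7 - 2592 + 453600)) = √(-3918 + 451015) = √447097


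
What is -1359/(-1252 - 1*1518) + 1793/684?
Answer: 2948083/947340 ≈ 3.1120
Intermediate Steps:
-1359/(-1252 - 1*1518) + 1793/684 = -1359/(-1252 - 1518) + 1793*(1/684) = -1359/(-2770) + 1793/684 = -1359*(-1/2770) + 1793/684 = 1359/2770 + 1793/684 = 2948083/947340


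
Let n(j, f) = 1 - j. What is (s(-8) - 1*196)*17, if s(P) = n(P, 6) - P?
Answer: -3043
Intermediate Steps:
s(P) = 1 - 2*P (s(P) = (1 - P) - P = 1 - 2*P)
(s(-8) - 1*196)*17 = ((1 - 2*(-8)) - 1*196)*17 = ((1 + 16) - 196)*17 = (17 - 196)*17 = -179*17 = -3043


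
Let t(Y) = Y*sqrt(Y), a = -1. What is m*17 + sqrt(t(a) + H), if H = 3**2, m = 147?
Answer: 2499 + sqrt(9 - I) ≈ 2502.0 - 0.16641*I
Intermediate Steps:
H = 9
t(Y) = Y**(3/2)
m*17 + sqrt(t(a) + H) = 147*17 + sqrt((-1)**(3/2) + 9) = 2499 + sqrt(-I + 9) = 2499 + sqrt(9 - I)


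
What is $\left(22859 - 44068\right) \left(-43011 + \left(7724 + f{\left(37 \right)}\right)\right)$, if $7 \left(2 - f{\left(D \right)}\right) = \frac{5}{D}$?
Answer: $\frac{193825233380}{259} \approx 7.4836 \cdot 10^{8}$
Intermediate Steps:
$f{\left(D \right)} = 2 - \frac{5}{7 D}$ ($f{\left(D \right)} = 2 - \frac{5 \frac{1}{D}}{7} = 2 - \frac{5}{7 D}$)
$\left(22859 - 44068\right) \left(-43011 + \left(7724 + f{\left(37 \right)}\right)\right) = \left(22859 - 44068\right) \left(-43011 + \left(7724 + \left(2 - \frac{5}{7 \cdot 37}\right)\right)\right) = - 21209 \left(-43011 + \left(7724 + \left(2 - \frac{5}{259}\right)\right)\right) = - 21209 \left(-43011 + \left(7724 + \frac{513}{259}\right)\right) = - 21209 \left(-43011 + \frac{2001029}{259}\right) = \left(-21209\right) \left(- \frac{9138820}{259}\right) = \frac{193825233380}{259}$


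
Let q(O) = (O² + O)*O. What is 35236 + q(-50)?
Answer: -87264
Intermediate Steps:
q(O) = O*(O + O²) (q(O) = (O + O²)*O = O*(O + O²))
35236 + q(-50) = 35236 + (-50)²*(1 - 50) = 35236 + 2500*(-49) = 35236 - 122500 = -87264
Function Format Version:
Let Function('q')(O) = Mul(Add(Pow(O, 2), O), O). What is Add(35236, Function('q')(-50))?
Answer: -87264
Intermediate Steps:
Function('q')(O) = Mul(O, Add(O, Pow(O, 2))) (Function('q')(O) = Mul(Add(O, Pow(O, 2)), O) = Mul(O, Add(O, Pow(O, 2))))
Add(35236, Function('q')(-50)) = Add(35236, Mul(Pow(-50, 2), Add(1, -50))) = Add(35236, Mul(2500, -49)) = Add(35236, -122500) = -87264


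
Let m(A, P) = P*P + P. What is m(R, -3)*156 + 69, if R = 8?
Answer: 1005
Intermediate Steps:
m(A, P) = P + P² (m(A, P) = P² + P = P + P²)
m(R, -3)*156 + 69 = -3*(1 - 3)*156 + 69 = -3*(-2)*156 + 69 = 6*156 + 69 = 936 + 69 = 1005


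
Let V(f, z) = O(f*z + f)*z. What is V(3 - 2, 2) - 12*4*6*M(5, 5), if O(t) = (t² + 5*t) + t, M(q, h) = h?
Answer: -1386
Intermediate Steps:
O(t) = t² + 6*t
V(f, z) = z*(f + f*z)*(6 + f + f*z) (V(f, z) = ((f*z + f)*(6 + (f*z + f)))*z = ((f + f*z)*(6 + (f + f*z)))*z = ((f + f*z)*(6 + f + f*z))*z = z*(f + f*z)*(6 + f + f*z))
V(3 - 2, 2) - 12*4*6*M(5, 5) = (3 - 2)*2*(1 + 2)*(6 + (3 - 2)*(1 + 2)) - 12*4*6*5 = 1*2*3*(6 + 1*3) - 288*5 = 1*2*3*(6 + 3) - 12*120 = 1*2*3*9 - 1440 = 54 - 1440 = -1386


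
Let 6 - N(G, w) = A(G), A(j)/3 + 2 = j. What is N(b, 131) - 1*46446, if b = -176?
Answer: -45906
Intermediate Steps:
A(j) = -6 + 3*j
N(G, w) = 12 - 3*G (N(G, w) = 6 - (-6 + 3*G) = 6 + (6 - 3*G) = 12 - 3*G)
N(b, 131) - 1*46446 = (12 - 3*(-176)) - 1*46446 = (12 + 528) - 46446 = 540 - 46446 = -45906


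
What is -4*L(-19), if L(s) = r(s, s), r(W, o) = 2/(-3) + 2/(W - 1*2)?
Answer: 64/21 ≈ 3.0476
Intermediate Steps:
r(W, o) = -2/3 + 2/(-2 + W) (r(W, o) = 2*(-1/3) + 2/(W - 2) = -2/3 + 2/(-2 + W))
L(s) = 2*(5 - s)/(3*(-2 + s))
-4*L(-19) = -8*(5 - 1*(-19))/(3*(-2 - 19)) = -8*(5 + 19)/(3*(-21)) = -8*(-1)*24/(3*21) = -4*(-16/21) = 64/21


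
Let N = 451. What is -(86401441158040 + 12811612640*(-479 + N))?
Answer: -86042716004120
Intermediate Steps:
-(86401441158040 + 12811612640*(-479 + N)) = -(86401441158040 + 12811612640*(-479 + 451)) = -9310765/(1/(9279736 + 1376*(-28))) = -9310765/(1/(9279736 - 38528)) = -9310765/(1/9241208) = -9310765/1/9241208 = -9310765*9241208 = -86042716004120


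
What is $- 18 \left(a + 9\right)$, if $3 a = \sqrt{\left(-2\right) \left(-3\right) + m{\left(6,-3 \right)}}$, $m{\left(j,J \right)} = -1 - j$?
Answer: $-162 - 6 i \approx -162.0 - 6.0 i$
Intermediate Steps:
$a = \frac{i}{3}$ ($a = \frac{\sqrt{\left(-2\right) \left(-3\right) - 7}}{3} = \frac{\sqrt{6 - 7}}{3} = \frac{\sqrt{-1}}{3} = \frac{i}{3} \approx 0.33333 i$)
$- 18 \left(a + 9\right) = - 18 \left(\frac{i}{3} + 9\right) = - 18 \left(9 + \frac{i}{3}\right) = -162 - 6 i$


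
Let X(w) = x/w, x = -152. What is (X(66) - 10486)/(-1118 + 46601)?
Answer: -346114/1500939 ≈ -0.23060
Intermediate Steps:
X(w) = -152/w
(X(66) - 10486)/(-1118 + 46601) = (-152/66 - 10486)/(-1118 + 46601) = (-152*1/66 - 10486)/45483 = (-76/33 - 10486)*(1/45483) = -346114/33*1/45483 = -346114/1500939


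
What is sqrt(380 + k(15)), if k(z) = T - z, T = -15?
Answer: 5*sqrt(14) ≈ 18.708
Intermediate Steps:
k(z) = -15 - z
sqrt(380 + k(15)) = sqrt(380 + (-15 - 1*15)) = sqrt(380 + (-15 - 15)) = sqrt(380 - 30) = sqrt(350) = 5*sqrt(14)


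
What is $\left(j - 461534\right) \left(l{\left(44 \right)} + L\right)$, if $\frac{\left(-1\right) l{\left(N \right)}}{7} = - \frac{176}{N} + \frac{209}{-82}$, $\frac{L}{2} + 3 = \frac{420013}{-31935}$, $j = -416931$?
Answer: $- \frac{6228231287509}{523734} \approx -1.1892 \cdot 10^{7}$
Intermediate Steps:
$L = - \frac{1031636}{31935}$ ($L = -6 + 2 \frac{420013}{-31935} = -6 + 2 \cdot 420013 \left(- \frac{1}{31935}\right) = -6 + 2 \left(- \frac{420013}{31935}\right) = -6 - \frac{840026}{31935} = - \frac{1031636}{31935} \approx -32.304$)
$l{\left(N \right)} = \frac{1463}{82} + \frac{1232}{N}$ ($l{\left(N \right)} = - 7 \left(- \frac{176}{N} + \frac{209}{-82}\right) = - 7 \left(- \frac{176}{N} + 209 \left(- \frac{1}{82}\right)\right) = - 7 \left(- \frac{176}{N} - \frac{209}{82}\right) = - 7 \left(- \frac{209}{82} - \frac{176}{N}\right) = \frac{1463}{82} + \frac{1232}{N}$)
$\left(j - 461534\right) \left(l{\left(44 \right)} + L\right) = \left(-416931 - 461534\right) \left(\left(\frac{1463}{82} + \frac{1232}{44}\right) - \frac{1031636}{31935}\right) = - 878465 \left(\left(\frac{1463}{82} + 1232 \cdot \frac{1}{44}\right) - \frac{1031636}{31935}\right) = - 878465 \left(\left(\frac{1463}{82} + 28\right) - \frac{1031636}{31935}\right) = - 878465 \left(\frac{3759}{82} - \frac{1031636}{31935}\right) = \left(-878465\right) \frac{35449513}{2618670} = - \frac{6228231287509}{523734}$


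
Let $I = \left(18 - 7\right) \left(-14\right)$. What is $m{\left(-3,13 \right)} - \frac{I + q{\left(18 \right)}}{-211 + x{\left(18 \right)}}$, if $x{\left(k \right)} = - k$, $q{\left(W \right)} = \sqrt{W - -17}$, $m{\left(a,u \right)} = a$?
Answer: $- \frac{841}{229} + \frac{\sqrt{35}}{229} \approx -3.6467$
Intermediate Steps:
$q{\left(W \right)} = \sqrt{17 + W}$ ($q{\left(W \right)} = \sqrt{W + \left(-1 + 18\right)} = \sqrt{W + 17} = \sqrt{17 + W}$)
$I = -154$ ($I = 11 \left(-14\right) = -154$)
$m{\left(-3,13 \right)} - \frac{I + q{\left(18 \right)}}{-211 + x{\left(18 \right)}} = -3 - \frac{-154 + \sqrt{17 + 18}}{-211 - 18} = -3 - \frac{-154 + \sqrt{35}}{-211 - 18} = -3 - \frac{-154 + \sqrt{35}}{-229} = -3 - \left(-154 + \sqrt{35}\right) \left(- \frac{1}{229}\right) = -3 - \left(\frac{154}{229} - \frac{\sqrt{35}}{229}\right) = - \frac{841}{229} + \frac{\sqrt{35}}{229}$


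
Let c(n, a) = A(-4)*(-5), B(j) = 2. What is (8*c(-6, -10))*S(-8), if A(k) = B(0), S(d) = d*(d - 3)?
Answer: -7040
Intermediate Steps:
S(d) = d*(-3 + d)
A(k) = 2
c(n, a) = -10 (c(n, a) = 2*(-5) = -10)
(8*c(-6, -10))*S(-8) = (8*(-10))*(-8*(-3 - 8)) = -(-640)*(-11) = -80*88 = -7040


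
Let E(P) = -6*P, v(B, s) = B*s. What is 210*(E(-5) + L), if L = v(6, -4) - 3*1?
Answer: 630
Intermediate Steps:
L = -27 (L = 6*(-4) - 3*1 = -24 - 3 = -27)
210*(E(-5) + L) = 210*(-6*(-5) - 27) = 210*(30 - 27) = 210*3 = 630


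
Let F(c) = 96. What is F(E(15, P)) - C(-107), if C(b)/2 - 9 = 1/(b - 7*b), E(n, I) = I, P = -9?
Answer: 25037/321 ≈ 77.997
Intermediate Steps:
C(b) = 18 - 1/(3*b) (C(b) = 18 + 2/(b - 7*b) = 18 + 2/((-6*b)) = 18 + 2*(-1/(6*b)) = 18 - 1/(3*b))
F(E(15, P)) - C(-107) = 96 - (18 - 1/3/(-107)) = 96 - (18 - 1/3*(-1/107)) = 96 - (18 + 1/321) = 96 - 1*5779/321 = 96 - 5779/321 = 25037/321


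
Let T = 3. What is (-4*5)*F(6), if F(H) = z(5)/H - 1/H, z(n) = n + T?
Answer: -70/3 ≈ -23.333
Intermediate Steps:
z(n) = 3 + n (z(n) = n + 3 = 3 + n)
F(H) = 7/H (F(H) = (3 + 5)/H - 1/H = 8/H - 1/H = 7/H)
(-4*5)*F(6) = (-4*5)*(7/6) = -140/6 = -20*7/6 = -70/3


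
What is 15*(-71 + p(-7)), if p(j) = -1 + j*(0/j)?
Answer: -1080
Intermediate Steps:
p(j) = -1 (p(j) = -1 + j*0 = -1 + 0 = -1)
15*(-71 + p(-7)) = 15*(-71 - 1) = 15*(-72) = -1080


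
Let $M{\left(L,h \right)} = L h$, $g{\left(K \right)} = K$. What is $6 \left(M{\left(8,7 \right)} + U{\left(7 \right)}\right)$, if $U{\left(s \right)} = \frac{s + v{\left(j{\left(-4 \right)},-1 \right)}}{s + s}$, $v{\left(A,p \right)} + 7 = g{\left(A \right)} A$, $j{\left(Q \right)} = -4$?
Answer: $\frac{2400}{7} \approx 342.86$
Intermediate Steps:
$v{\left(A,p \right)} = -7 + A^{2}$ ($v{\left(A,p \right)} = -7 + A A = -7 + A^{2}$)
$U{\left(s \right)} = \frac{9 + s}{2 s}$ ($U{\left(s \right)} = \frac{s - \left(7 - \left(-4\right)^{2}\right)}{s + s} = \frac{s + \left(-7 + 16\right)}{2 s} = \left(s + 9\right) \frac{1}{2 s} = \left(9 + s\right) \frac{1}{2 s} = \frac{9 + s}{2 s}$)
$6 \left(M{\left(8,7 \right)} + U{\left(7 \right)}\right) = 6 \left(8 \cdot 7 + \frac{9 + 7}{2 \cdot 7}\right) = 6 \left(56 + \frac{1}{2} \cdot \frac{1}{7} \cdot 16\right) = 6 \left(56 + \frac{8}{7}\right) = 6 \cdot \frac{400}{7} = \frac{2400}{7}$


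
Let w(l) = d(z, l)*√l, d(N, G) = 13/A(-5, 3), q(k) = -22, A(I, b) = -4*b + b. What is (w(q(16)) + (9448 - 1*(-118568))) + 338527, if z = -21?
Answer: 466543 - 13*I*√22/9 ≈ 4.6654e+5 - 6.775*I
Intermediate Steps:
A(I, b) = -3*b
d(N, G) = -13/9 (d(N, G) = 13/((-3*3)) = 13/(-9) = 13*(-⅑) = -13/9)
w(l) = -13*√l/9
(w(q(16)) + (9448 - 1*(-118568))) + 338527 = (-13*I*√22/9 + (9448 - 1*(-118568))) + 338527 = (-13*I*√22/9 + (9448 + 118568)) + 338527 = (-13*I*√22/9 + 128016) + 338527 = (128016 - 13*I*√22/9) + 338527 = 466543 - 13*I*√22/9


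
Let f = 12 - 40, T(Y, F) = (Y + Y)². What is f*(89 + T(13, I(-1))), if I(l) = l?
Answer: -21420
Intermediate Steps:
T(Y, F) = 4*Y² (T(Y, F) = (2*Y)² = 4*Y²)
f = -28
f*(89 + T(13, I(-1))) = -28*(89 + 4*13²) = -28*(89 + 4*169) = -28*(89 + 676) = -28*765 = -21420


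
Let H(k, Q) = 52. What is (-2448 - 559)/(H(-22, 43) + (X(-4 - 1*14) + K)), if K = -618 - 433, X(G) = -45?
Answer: 3007/1044 ≈ 2.8803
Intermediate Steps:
K = -1051
(-2448 - 559)/(H(-22, 43) + (X(-4 - 1*14) + K)) = (-2448 - 559)/(52 + (-45 - 1051)) = -3007/(52 - 1096) = -3007/(-1044) = -3007*(-1/1044) = 3007/1044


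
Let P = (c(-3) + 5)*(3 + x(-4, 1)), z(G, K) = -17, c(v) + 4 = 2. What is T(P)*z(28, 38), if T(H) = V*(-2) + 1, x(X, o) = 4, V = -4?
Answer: -153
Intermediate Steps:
c(v) = -2 (c(v) = -4 + 2 = -2)
P = 21 (P = (-2 + 5)*(3 + 4) = 3*7 = 21)
T(H) = 9 (T(H) = -4*(-2) + 1 = 8 + 1 = 9)
T(P)*z(28, 38) = 9*(-17) = -153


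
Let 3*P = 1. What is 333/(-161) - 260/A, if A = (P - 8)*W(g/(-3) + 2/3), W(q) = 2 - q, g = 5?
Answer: 1487/161 ≈ 9.2360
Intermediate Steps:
P = 1/3 (P = (1/3)*1 = 1/3 ≈ 0.33333)
A = -23 (A = (1/3 - 8)*(2 - (5/(-3) + 2/3)) = -23*(2 - (5*(-1/3) + 2*(1/3)))/3 = -23*(2 - (-5/3 + 2/3))/3 = -23*(2 - 1*(-1))/3 = -23*(2 + 1)/3 = -23/3*3 = -23)
333/(-161) - 260/A = 333/(-161) - 260/(-23) = 333*(-1/161) - 260*(-1/23) = -333/161 + 260/23 = 1487/161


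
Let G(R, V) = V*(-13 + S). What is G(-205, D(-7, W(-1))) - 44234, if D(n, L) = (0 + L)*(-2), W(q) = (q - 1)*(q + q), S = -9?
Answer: -44058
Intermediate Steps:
W(q) = 2*q*(-1 + q) (W(q) = (-1 + q)*(2*q) = 2*q*(-1 + q))
D(n, L) = -2*L (D(n, L) = L*(-2) = -2*L)
G(R, V) = -22*V (G(R, V) = V*(-13 - 9) = V*(-22) = -22*V)
G(-205, D(-7, W(-1))) - 44234 = -(-44)*2*(-1)*(-1 - 1) - 44234 = -(-44)*2*(-1)*(-2) - 44234 = -(-44)*4 - 44234 = -22*(-8) - 44234 = 176 - 44234 = -44058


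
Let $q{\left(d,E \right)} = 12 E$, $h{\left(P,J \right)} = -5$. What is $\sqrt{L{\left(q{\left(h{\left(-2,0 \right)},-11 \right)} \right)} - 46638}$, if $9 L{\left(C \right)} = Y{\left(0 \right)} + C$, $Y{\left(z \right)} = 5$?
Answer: $\frac{i \sqrt{419869}}{3} \approx 215.99 i$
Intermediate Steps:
$L{\left(C \right)} = \frac{5}{9} + \frac{C}{9}$ ($L{\left(C \right)} = \frac{5 + C}{9} = \frac{5}{9} + \frac{C}{9}$)
$\sqrt{L{\left(q{\left(h{\left(-2,0 \right)},-11 \right)} \right)} - 46638} = \sqrt{\left(\frac{5}{9} + \frac{12 \left(-11\right)}{9}\right) - 46638} = \sqrt{\left(\frac{5}{9} + \frac{1}{9} \left(-132\right)\right) - 46638} = \sqrt{\left(\frac{5}{9} - \frac{44}{3}\right) - 46638} = \sqrt{- \frac{127}{9} - 46638} = \sqrt{- \frac{419869}{9}} = \frac{i \sqrt{419869}}{3}$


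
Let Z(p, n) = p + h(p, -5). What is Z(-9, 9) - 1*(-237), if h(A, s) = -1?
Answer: 227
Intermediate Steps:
Z(p, n) = -1 + p (Z(p, n) = p - 1 = -1 + p)
Z(-9, 9) - 1*(-237) = (-1 - 9) - 1*(-237) = -10 + 237 = 227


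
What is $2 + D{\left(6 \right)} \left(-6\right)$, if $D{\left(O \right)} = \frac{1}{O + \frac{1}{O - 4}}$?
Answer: $\frac{14}{13} \approx 1.0769$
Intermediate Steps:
$D{\left(O \right)} = \frac{1}{O + \frac{1}{-4 + O}}$
$2 + D{\left(6 \right)} \left(-6\right) = 2 + \frac{-4 + 6}{1 + 6^{2} - 24} \left(-6\right) = 2 + \frac{1}{1 + 36 - 24} \cdot 2 \left(-6\right) = 2 + \frac{1}{13} \cdot 2 \left(-6\right) = 2 + \frac{2}{13} \left(-6\right) = 2 - \frac{12}{13} = \frac{14}{13}$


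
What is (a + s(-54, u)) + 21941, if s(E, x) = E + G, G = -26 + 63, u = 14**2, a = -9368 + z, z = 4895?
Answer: 17451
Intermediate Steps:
a = -4473 (a = -9368 + 4895 = -4473)
u = 196
G = 37
s(E, x) = 37 + E (s(E, x) = E + 37 = 37 + E)
(a + s(-54, u)) + 21941 = (-4473 + (37 - 54)) + 21941 = (-4473 - 17) + 21941 = -4490 + 21941 = 17451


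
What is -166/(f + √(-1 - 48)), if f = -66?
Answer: 10956/4405 + 1162*I/4405 ≈ 2.4872 + 0.26379*I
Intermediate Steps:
-166/(f + √(-1 - 48)) = -166/(-66 + √(-1 - 48)) = -166/(-66 + √(-49)) = -166*(-66 - 7*I)/4405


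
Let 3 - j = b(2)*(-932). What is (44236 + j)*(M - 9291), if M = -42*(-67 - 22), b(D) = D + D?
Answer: -266360751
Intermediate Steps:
b(D) = 2*D
M = 3738 (M = -42*(-89) = 3738)
j = 3731 (j = 3 - 2*2*(-932) = 3 - 4*(-932) = 3 - 1*(-3728) = 3 + 3728 = 3731)
(44236 + j)*(M - 9291) = (44236 + 3731)*(3738 - 9291) = 47967*(-5553) = -266360751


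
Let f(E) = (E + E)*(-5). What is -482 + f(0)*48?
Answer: -482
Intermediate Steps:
f(E) = -10*E (f(E) = (2*E)*(-5) = -10*E)
-482 + f(0)*48 = -482 - 10*0*48 = -482 + 0*48 = -482 + 0 = -482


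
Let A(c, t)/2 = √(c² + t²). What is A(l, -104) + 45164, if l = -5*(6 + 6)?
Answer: 45164 + 8*√901 ≈ 45404.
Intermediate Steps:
l = -60 (l = -5*12 = -60)
A(c, t) = 2*√(c² + t²)
A(l, -104) + 45164 = 2*√((-60)² + (-104)²) + 45164 = 2*√(3600 + 10816) + 45164 = 2*√14416 + 45164 = 2*(4*√901) + 45164 = 8*√901 + 45164 = 45164 + 8*√901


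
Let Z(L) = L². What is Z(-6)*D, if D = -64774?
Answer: -2331864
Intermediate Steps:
Z(-6)*D = (-6)²*(-64774) = 36*(-64774) = -2331864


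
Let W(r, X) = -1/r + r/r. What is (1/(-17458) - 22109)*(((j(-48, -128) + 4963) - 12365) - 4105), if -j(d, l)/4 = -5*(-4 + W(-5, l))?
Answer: 4463074286649/17458 ≈ 2.5565e+8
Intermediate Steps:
W(r, X) = 1 - 1/r (W(r, X) = -1/r + 1 = 1 - 1/r)
j(d, l) = -56 (j(d, l) = -(-20)*(-4 + (-1 - 5)/(-5)) = -(-20)*(-4 - 1/5*(-6)) = -(-20)*(-4 + 6/5) = -(-20)*(-14)/5 = -4*14 = -56)
(1/(-17458) - 22109)*(((j(-48, -128) + 4963) - 12365) - 4105) = (1/(-17458) - 22109)*(((-56 + 4963) - 12365) - 4105) = (-1/17458 - 22109)*((4907 - 12365) - 4105) = -385978923*(-7458 - 4105)/17458 = -385978923/17458*(-11563) = 4463074286649/17458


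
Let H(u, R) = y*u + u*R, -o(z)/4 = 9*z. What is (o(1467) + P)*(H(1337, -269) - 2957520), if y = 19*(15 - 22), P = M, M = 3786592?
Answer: -13049538697320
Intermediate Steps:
P = 3786592
o(z) = -36*z
y = -133 (y = 19*(-7) = -133)
H(u, R) = -133*u + R*u (H(u, R) = -133*u + u*R = -133*u + R*u)
(o(1467) + P)*(H(1337, -269) - 2957520) = (-36*1467 + 3786592)*(1337*(-133 - 269) - 2957520) = (-52812 + 3786592)*(1337*(-402) - 2957520) = 3733780*(-537474 - 2957520) = 3733780*(-3494994) = -13049538697320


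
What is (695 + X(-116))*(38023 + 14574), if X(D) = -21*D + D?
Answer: 158579955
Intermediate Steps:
X(D) = -20*D
(695 + X(-116))*(38023 + 14574) = (695 - 20*(-116))*(38023 + 14574) = (695 + 2320)*52597 = 3015*52597 = 158579955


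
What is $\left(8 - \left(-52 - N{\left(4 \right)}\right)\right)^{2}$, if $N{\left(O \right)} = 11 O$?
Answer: $10816$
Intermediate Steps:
$\left(8 - \left(-52 - N{\left(4 \right)}\right)\right)^{2} = \left(8 + \left(\left(165 + 11 \cdot 4\right) - 113\right)\right)^{2} = \left(8 + \left(\left(165 + 44\right) - 113\right)\right)^{2} = \left(8 + \left(209 - 113\right)\right)^{2} = \left(8 + 96\right)^{2} = 104^{2} = 10816$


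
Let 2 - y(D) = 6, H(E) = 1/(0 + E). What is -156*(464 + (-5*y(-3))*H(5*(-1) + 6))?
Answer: -75504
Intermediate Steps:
H(E) = 1/E
y(D) = -4 (y(D) = 2 - 1*6 = 2 - 6 = -4)
-156*(464 + (-5*y(-3))*H(5*(-1) + 6)) = -156*(464 + (-5*(-4))/(5*(-1) + 6)) = -156*(464 + 20/(-5 + 6)) = -156*(464 + 20/1) = -156*(464 + 20*1) = -156*(464 + 20) = -156*484 = -75504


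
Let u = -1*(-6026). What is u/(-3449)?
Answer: -6026/3449 ≈ -1.7472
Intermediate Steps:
u = 6026
u/(-3449) = 6026/(-3449) = 6026*(-1/3449) = -6026/3449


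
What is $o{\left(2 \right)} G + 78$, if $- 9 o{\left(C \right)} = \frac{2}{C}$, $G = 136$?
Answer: $\frac{566}{9} \approx 62.889$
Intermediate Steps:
$o{\left(C \right)} = - \frac{2}{9 C}$ ($o{\left(C \right)} = - \frac{2 \frac{1}{C}}{9} = - \frac{2}{9 C}$)
$o{\left(2 \right)} G + 78 = - \frac{2}{9 \cdot 2} \cdot 136 + 78 = \left(- \frac{2}{9}\right) \frac{1}{2} \cdot 136 + 78 = \left(- \frac{1}{9}\right) 136 + 78 = - \frac{136}{9} + 78 = \frac{566}{9}$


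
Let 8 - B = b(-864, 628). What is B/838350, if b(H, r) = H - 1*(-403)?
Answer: 469/838350 ≈ 0.00055943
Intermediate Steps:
b(H, r) = 403 + H (b(H, r) = H + 403 = 403 + H)
B = 469 (B = 8 - (403 - 864) = 8 - 1*(-461) = 8 + 461 = 469)
B/838350 = 469/838350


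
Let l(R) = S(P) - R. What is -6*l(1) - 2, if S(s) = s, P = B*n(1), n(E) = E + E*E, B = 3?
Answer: -32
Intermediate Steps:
n(E) = E + E²
P = 6 (P = 3*(1*(1 + 1)) = 3*(1*2) = 3*2 = 6)
l(R) = 6 - R
-6*l(1) - 2 = -6*(6 - 1*1) - 2 = -6*(6 - 1) - 2 = -6*5 - 2 = -30 - 2 = -32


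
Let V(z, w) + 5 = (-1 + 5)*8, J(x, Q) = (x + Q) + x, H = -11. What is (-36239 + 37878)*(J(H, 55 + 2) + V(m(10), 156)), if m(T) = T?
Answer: 101618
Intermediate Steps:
J(x, Q) = Q + 2*x (J(x, Q) = (Q + x) + x = Q + 2*x)
V(z, w) = 27 (V(z, w) = -5 + (-1 + 5)*8 = -5 + 4*8 = -5 + 32 = 27)
(-36239 + 37878)*(J(H, 55 + 2) + V(m(10), 156)) = (-36239 + 37878)*(((55 + 2) + 2*(-11)) + 27) = 1639*((57 - 22) + 27) = 1639*(35 + 27) = 1639*62 = 101618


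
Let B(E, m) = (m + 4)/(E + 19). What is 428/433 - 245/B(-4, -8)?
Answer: 1592987/1732 ≈ 919.74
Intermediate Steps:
B(E, m) = (4 + m)/(19 + E)
428/433 - 245/B(-4, -8) = 428/433 - 245*(19 - 4)/(4 - 8) = 428*(1/433) - 245/(-4/15) = 428/433 - 245/((1/15)*(-4)) = 428/433 - 245/(-4/15) = 428/433 - 245*(-15/4) = 428/433 + 3675/4 = 1592987/1732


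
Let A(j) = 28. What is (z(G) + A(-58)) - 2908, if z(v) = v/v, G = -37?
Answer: -2879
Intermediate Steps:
z(v) = 1
(z(G) + A(-58)) - 2908 = (1 + 28) - 2908 = 29 - 2908 = -2879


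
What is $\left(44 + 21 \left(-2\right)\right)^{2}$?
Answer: $4$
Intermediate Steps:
$\left(44 + 21 \left(-2\right)\right)^{2} = \left(44 - 42\right)^{2} = 2^{2} = 4$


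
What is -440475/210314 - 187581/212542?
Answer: -33267586971/11175139547 ≈ -2.9769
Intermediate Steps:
-440475/210314 - 187581/212542 = -33267586971/11175139547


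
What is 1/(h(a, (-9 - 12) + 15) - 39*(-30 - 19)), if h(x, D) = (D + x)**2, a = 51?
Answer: 1/3936 ≈ 0.00025406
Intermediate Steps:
1/(h(a, (-9 - 12) + 15) - 39*(-30 - 19)) = 1/((((-9 - 12) + 15) + 51)**2 - 39*(-30 - 19)) = 1/(((-21 + 15) + 51)**2 - 39*(-49)) = 1/((-6 + 51)**2 + 1911) = 1/(45**2 + 1911) = 1/(2025 + 1911) = 1/3936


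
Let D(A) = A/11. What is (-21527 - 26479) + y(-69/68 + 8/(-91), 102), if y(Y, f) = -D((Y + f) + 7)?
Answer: -3268340077/68068 ≈ -48016.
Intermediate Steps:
D(A) = A/11 (D(A) = A*(1/11) = A/11)
y(Y, f) = -7/11 - Y/11 - f/11 (y(Y, f) = -((Y + f) + 7)/11 = -(7 + Y + f)/11 = -(7/11 + Y/11 + f/11) = -7/11 - Y/11 - f/11)
(-21527 - 26479) + y(-69/68 + 8/(-91), 102) = (-21527 - 26479) + (-7/11 - (-69/68 + 8/(-91))/11 - 1/11*102) = -48006 + (-7/11 - (-69*1/68 + 8*(-1/91))/11 - 102/11) = -48006 + (-7/11 - (-69/68 - 8/91)/11 - 102/11) = -48006 + (-7/11 - 1/11*(-6823/6188) - 102/11) = -48006 + (-7/11 + 6823/68068 - 102/11) = -48006 - 667669/68068 = -3268340077/68068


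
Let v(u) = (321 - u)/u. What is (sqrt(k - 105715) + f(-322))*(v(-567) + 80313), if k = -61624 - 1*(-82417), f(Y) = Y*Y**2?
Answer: -72395031100504/27 + 15178861*I*sqrt(84922)/189 ≈ -2.6813e+12 + 2.3404e+7*I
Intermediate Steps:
v(u) = (321 - u)/u
f(Y) = Y**3
k = 20793 (k = -61624 + 82417 = 20793)
(sqrt(k - 105715) + f(-322))*(v(-567) + 80313) = (sqrt(20793 - 105715) + (-322)**3)*((321 - 1*(-567))/(-567) + 80313) = (sqrt(-84922) - 33386248)*(-(321 + 567)/567 + 80313) = (I*sqrt(84922) - 33386248)*(-1/567*888 + 80313) = (-33386248 + I*sqrt(84922))*(-296/189 + 80313) = (-33386248 + I*sqrt(84922))*(15178861/189) = -72395031100504/27 + 15178861*I*sqrt(84922)/189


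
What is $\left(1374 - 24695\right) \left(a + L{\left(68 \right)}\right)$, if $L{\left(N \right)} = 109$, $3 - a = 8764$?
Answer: $201773292$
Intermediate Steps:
$a = -8761$ ($a = 3 - 8764 = -8761$)
$\left(1374 - 24695\right) \left(a + L{\left(68 \right)}\right) = \left(1374 - 24695\right) \left(-8761 + 109\right) = \left(-23321\right) \left(-8652\right) = 201773292$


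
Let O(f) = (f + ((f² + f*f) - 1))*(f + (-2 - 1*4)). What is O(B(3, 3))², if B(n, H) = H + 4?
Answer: 10816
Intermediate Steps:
B(n, H) = 4 + H
O(f) = (-6 + f)*(-1 + f + 2*f²) (O(f) = (f + ((f² + f²) - 1))*(f + (-2 - 4)) = (f + (2*f² - 1))*(f - 6) = (f + (-1 + 2*f²))*(-6 + f) = (-1 + f + 2*f²)*(-6 + f) = (-6 + f)*(-1 + f + 2*f²))
O(B(3, 3))² = (6 - 11*(4 + 3)² - 7*(4 + 3) + 2*(4 + 3)³)² = (6 - 11*7² - 7*7 + 2*7³)² = (6 - 11*49 - 49 + 2*343)² = (6 - 539 - 49 + 686)² = 104² = 10816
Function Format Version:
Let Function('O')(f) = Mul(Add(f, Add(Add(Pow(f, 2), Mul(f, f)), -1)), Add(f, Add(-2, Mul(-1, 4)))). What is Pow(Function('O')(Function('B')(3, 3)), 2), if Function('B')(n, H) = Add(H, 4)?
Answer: 10816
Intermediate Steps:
Function('B')(n, H) = Add(4, H)
Function('O')(f) = Mul(Add(-6, f), Add(-1, f, Mul(2, Pow(f, 2)))) (Function('O')(f) = Mul(Add(f, Add(Add(Pow(f, 2), Pow(f, 2)), -1)), Add(f, Add(-2, -4))) = Mul(Add(f, Add(Mul(2, Pow(f, 2)), -1)), Add(f, -6)) = Mul(Add(f, Add(-1, Mul(2, Pow(f, 2)))), Add(-6, f)) = Mul(Add(-1, f, Mul(2, Pow(f, 2))), Add(-6, f)) = Mul(Add(-6, f), Add(-1, f, Mul(2, Pow(f, 2)))))
Pow(Function('O')(Function('B')(3, 3)), 2) = Pow(Add(6, Mul(-11, Pow(Add(4, 3), 2)), Mul(-7, Add(4, 3)), Mul(2, Pow(Add(4, 3), 3))), 2) = Pow(Add(6, Mul(-11, Pow(7, 2)), Mul(-7, 7), Mul(2, Pow(7, 3))), 2) = Pow(Add(6, Mul(-11, 49), -49, Mul(2, 343)), 2) = Pow(Add(6, -539, -49, 686), 2) = Pow(104, 2) = 10816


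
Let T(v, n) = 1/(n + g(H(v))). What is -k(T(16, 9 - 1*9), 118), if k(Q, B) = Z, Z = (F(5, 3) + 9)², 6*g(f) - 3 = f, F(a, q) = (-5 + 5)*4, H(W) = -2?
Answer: -81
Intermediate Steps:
F(a, q) = 0 (F(a, q) = 0*4 = 0)
g(f) = ½ + f/6
T(v, n) = 1/(⅙ + n) (T(v, n) = 1/(n + (½ + (⅙)*(-2))) = 1/(n + (½ - ⅓)) = 1/(n + ⅙) = 1/(⅙ + n))
Z = 81 (Z = (0 + 9)² = 9² = 81)
k(Q, B) = 81
-k(T(16, 9 - 1*9), 118) = -1*81 = -81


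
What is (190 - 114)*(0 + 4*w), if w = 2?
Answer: 608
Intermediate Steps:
(190 - 114)*(0 + 4*w) = (190 - 114)*(0 + 4*2) = 76*(0 + 8) = 76*8 = 608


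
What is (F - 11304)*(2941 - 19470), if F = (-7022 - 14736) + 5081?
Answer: 462497949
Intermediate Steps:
F = -16677 (F = -21758 + 5081 = -16677)
(F - 11304)*(2941 - 19470) = (-16677 - 11304)*(2941 - 19470) = -27981*(-16529) = 462497949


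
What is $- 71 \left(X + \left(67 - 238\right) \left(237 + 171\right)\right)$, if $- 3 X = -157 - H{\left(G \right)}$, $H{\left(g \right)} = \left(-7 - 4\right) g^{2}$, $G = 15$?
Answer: $\frac{15025162}{3} \approx 5.0084 \cdot 10^{6}$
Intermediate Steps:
$H{\left(g \right)} = - 11 g^{2}$
$X = - \frac{2318}{3}$ ($X = - \frac{-157 - - 11 \cdot 15^{2}}{3} = - \frac{-157 - \left(-11\right) 225}{3} = - \frac{-157 - -2475}{3} = - \frac{-157 + 2475}{3} = \left(- \frac{1}{3}\right) 2318 = - \frac{2318}{3} \approx -772.67$)
$- 71 \left(X + \left(67 - 238\right) \left(237 + 171\right)\right) = - 71 \left(- \frac{2318}{3} + \left(67 - 238\right) \left(237 + 171\right)\right) = - 71 \left(- \frac{2318}{3} - 69768\right) = \left(-71\right) \left(- \frac{211622}{3}\right) = \frac{15025162}{3}$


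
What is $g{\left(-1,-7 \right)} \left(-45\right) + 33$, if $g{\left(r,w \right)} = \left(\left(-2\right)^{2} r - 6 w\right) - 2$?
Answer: $-1587$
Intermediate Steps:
$g{\left(r,w \right)} = -2 - 6 w + 4 r$ ($g{\left(r,w \right)} = \left(4 r - 6 w\right) - 2 = \left(- 6 w + 4 r\right) - 2 = -2 - 6 w + 4 r$)
$g{\left(-1,-7 \right)} \left(-45\right) + 33 = \left(-2 - -42 + 4 \left(-1\right)\right) \left(-45\right) + 33 = \left(-2 + 42 - 4\right) \left(-45\right) + 33 = 36 \left(-45\right) + 33 = -1620 + 33 = -1587$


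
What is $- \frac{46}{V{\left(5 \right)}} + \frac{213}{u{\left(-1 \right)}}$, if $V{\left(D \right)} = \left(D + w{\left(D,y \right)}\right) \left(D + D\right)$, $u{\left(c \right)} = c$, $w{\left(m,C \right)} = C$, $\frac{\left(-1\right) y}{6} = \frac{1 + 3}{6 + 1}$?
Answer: $- \frac{11876}{55} \approx -215.93$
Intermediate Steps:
$y = - \frac{24}{7}$ ($y = - 6 \frac{1 + 3}{6 + 1} = - 6 \cdot \frac{4}{7} = - 6 \cdot 4 \cdot \frac{1}{7} = \left(-6\right) \frac{4}{7} = - \frac{24}{7} \approx -3.4286$)
$V{\left(D \right)} = 2 D \left(- \frac{24}{7} + D\right)$ ($V{\left(D \right)} = \left(D - \frac{24}{7}\right) \left(D + D\right) = \left(- \frac{24}{7} + D\right) 2 D = 2 D \left(- \frac{24}{7} + D\right)$)
$- \frac{46}{V{\left(5 \right)}} + \frac{213}{u{\left(-1 \right)}} = - \frac{46}{\frac{2}{7} \cdot 5 \left(-24 + 7 \cdot 5\right)} + \frac{213}{-1} = - \frac{46}{\frac{2}{7} \cdot 5 \left(-24 + 35\right)} + 213 \left(-1\right) = - \frac{46}{\frac{2}{7} \cdot 5 \cdot 11} - 213 = - \frac{46}{\frac{110}{7}} - 213 = \left(-46\right) \frac{7}{110} - 213 = - \frac{161}{55} - 213 = - \frac{11876}{55}$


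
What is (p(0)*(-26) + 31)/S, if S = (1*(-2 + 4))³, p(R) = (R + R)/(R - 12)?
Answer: 31/8 ≈ 3.8750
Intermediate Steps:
p(R) = 2*R/(-12 + R) (p(R) = (2*R)/(-12 + R) = 2*R/(-12 + R))
S = 8 (S = (1*2)³ = 2³ = 8)
(p(0)*(-26) + 31)/S = ((2*0/(-12 + 0))*(-26) + 31)/8 = ((2*0/(-12))*(-26) + 31)*(⅛) = ((2*0*(-1/12))*(-26) + 31)*(⅛) = (0*(-26) + 31)*(⅛) = (0 + 31)*(⅛) = 31*(⅛) = 31/8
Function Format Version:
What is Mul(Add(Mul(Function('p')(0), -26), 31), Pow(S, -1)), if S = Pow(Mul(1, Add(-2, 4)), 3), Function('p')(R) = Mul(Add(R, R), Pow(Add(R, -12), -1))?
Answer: Rational(31, 8) ≈ 3.8750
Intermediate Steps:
Function('p')(R) = Mul(2, R, Pow(Add(-12, R), -1)) (Function('p')(R) = Mul(Mul(2, R), Pow(Add(-12, R), -1)) = Mul(2, R, Pow(Add(-12, R), -1)))
S = 8 (S = Pow(Mul(1, 2), 3) = Pow(2, 3) = 8)
Mul(Add(Mul(Function('p')(0), -26), 31), Pow(S, -1)) = Mul(Add(Mul(Mul(2, 0, Pow(Add(-12, 0), -1)), -26), 31), Pow(8, -1)) = Mul(Add(Mul(Mul(2, 0, Pow(-12, -1)), -26), 31), Rational(1, 8)) = Mul(Add(Mul(Mul(2, 0, Rational(-1, 12)), -26), 31), Rational(1, 8)) = Mul(Add(Mul(0, -26), 31), Rational(1, 8)) = Mul(Add(0, 31), Rational(1, 8)) = Mul(31, Rational(1, 8)) = Rational(31, 8)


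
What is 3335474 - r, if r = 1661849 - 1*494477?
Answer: 2168102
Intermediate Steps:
r = 1167372 (r = 1661849 - 494477 = 1167372)
3335474 - r = 3335474 - 1*1167372 = 3335474 - 1167372 = 2168102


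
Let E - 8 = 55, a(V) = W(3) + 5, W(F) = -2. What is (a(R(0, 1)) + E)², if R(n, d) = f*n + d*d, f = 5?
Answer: 4356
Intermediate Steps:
R(n, d) = d² + 5*n (R(n, d) = 5*n + d*d = 5*n + d² = d² + 5*n)
a(V) = 3 (a(V) = -2 + 5 = 3)
E = 63 (E = 8 + 55 = 63)
(a(R(0, 1)) + E)² = (3 + 63)² = 66² = 4356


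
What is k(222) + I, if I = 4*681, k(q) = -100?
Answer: 2624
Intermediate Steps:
I = 2724
k(222) + I = -100 + 2724 = 2624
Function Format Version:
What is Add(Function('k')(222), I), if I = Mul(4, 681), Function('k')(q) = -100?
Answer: 2624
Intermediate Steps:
I = 2724
Add(Function('k')(222), I) = Add(-100, 2724) = 2624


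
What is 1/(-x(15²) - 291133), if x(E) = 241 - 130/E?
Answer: -45/13111804 ≈ -3.4320e-6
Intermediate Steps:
x(E) = 241 - 130/E
1/(-x(15²) - 291133) = 1/(-(241 - 130/(15²)) - 291133) = 1/(-(241 - 130/225) - 291133) = 1/(-(241 - 130*1/225) - 291133) = 1/(-(241 - 26/45) - 291133) = 1/(-1*10819/45 - 291133) = 1/(-10819/45 - 291133) = 1/(-13111804/45) = -45/13111804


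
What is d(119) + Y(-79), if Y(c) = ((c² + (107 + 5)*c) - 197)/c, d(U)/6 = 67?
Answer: 34562/79 ≈ 437.49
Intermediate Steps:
d(U) = 402 (d(U) = 6*67 = 402)
Y(c) = (-197 + c² + 112*c)/c (Y(c) = ((c² + 112*c) - 197)/c = (-197 + c² + 112*c)/c)
d(119) + Y(-79) = 402 + (112 - 79 - 197/(-79)) = 402 + (112 - 79 - 197*(-1/79)) = 402 + (112 - 79 + 197/79) = 402 + 2804/79 = 34562/79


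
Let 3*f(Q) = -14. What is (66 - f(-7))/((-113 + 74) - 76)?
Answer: -212/345 ≈ -0.61449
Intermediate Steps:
f(Q) = -14/3 (f(Q) = (⅓)*(-14) = -14/3)
(66 - f(-7))/((-113 + 74) - 76) = (66 - 1*(-14/3))/((-113 + 74) - 76) = (66 + 14/3)/(-39 - 76) = (212/3)/(-115) = (212/3)*(-1/115) = -212/345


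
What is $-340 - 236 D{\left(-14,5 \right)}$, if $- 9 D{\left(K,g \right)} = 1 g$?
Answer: $- \frac{1880}{9} \approx -208.89$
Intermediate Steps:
$D{\left(K,g \right)} = - \frac{g}{9}$ ($D{\left(K,g \right)} = - \frac{1 g}{9} = - \frac{g}{9}$)
$-340 - 236 D{\left(-14,5 \right)} = -340 - 236 \left(\left(- \frac{1}{9}\right) 5\right) = -340 - - \frac{1180}{9} = -340 + \frac{1180}{9} = - \frac{1880}{9}$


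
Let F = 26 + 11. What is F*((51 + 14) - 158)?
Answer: -3441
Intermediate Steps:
F = 37
F*((51 + 14) - 158) = 37*((51 + 14) - 158) = 37*(65 - 158) = 37*(-93) = -3441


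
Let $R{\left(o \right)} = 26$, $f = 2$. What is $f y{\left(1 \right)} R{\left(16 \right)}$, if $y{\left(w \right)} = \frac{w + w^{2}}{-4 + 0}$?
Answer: $-26$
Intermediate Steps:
$y{\left(w \right)} = - \frac{w}{4} - \frac{w^{2}}{4}$ ($y{\left(w \right)} = \frac{w + w^{2}}{-4} = \left(w + w^{2}\right) \left(- \frac{1}{4}\right) = - \frac{w}{4} - \frac{w^{2}}{4}$)
$f y{\left(1 \right)} R{\left(16 \right)} = 2 \left(\left(- \frac{1}{4}\right) 1 \left(1 + 1\right)\right) 26 = 2 \left(\left(- \frac{1}{4}\right) 1 \cdot 2\right) 26 = 2 \left(- \frac{1}{2}\right) 26 = \left(-1\right) 26 = -26$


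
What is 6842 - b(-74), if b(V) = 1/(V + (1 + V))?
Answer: 1005775/147 ≈ 6842.0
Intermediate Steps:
b(V) = 1/(1 + 2*V)
6842 - b(-74) = 6842 - 1/(1 + 2*(-74)) = 6842 - 1/(1 - 148) = 6842 - 1/(-147) = 6842 - 1*(-1/147) = 6842 + 1/147 = 1005775/147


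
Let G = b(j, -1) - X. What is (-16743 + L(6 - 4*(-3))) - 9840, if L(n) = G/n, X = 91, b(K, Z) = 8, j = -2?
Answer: -478577/18 ≈ -26588.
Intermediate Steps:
G = -83 (G = 8 - 1*91 = 8 - 91 = -83)
L(n) = -83/n
(-16743 + L(6 - 4*(-3))) - 9840 = (-16743 - 83/(6 - 4*(-3))) - 9840 = (-16743 - 83/(6 + 12)) - 9840 = (-16743 - 83/18) - 9840 = -301457/18 - 9840 = -478577/18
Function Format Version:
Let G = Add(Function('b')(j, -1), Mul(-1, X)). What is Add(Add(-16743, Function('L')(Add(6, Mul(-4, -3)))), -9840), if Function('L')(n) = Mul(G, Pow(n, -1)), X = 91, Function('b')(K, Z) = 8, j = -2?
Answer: Rational(-478577, 18) ≈ -26588.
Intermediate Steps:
G = -83 (G = Add(8, Mul(-1, 91)) = Add(8, -91) = -83)
Function('L')(n) = Mul(-83, Pow(n, -1))
Add(Add(-16743, Function('L')(Add(6, Mul(-4, -3)))), -9840) = Add(Add(-16743, Mul(-83, Pow(Add(6, Mul(-4, -3)), -1))), -9840) = Add(Add(-16743, Mul(-83, Pow(Add(6, 12), -1))), -9840) = Add(Add(-16743, Mul(-83, Pow(18, -1))), -9840) = Add(Add(-16743, Mul(-83, Rational(1, 18))), -9840) = Add(Add(-16743, Rational(-83, 18)), -9840) = Add(Rational(-301457, 18), -9840) = Rational(-478577, 18)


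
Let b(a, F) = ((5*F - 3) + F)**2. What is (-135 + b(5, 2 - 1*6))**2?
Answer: 352836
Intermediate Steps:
b(a, F) = (-3 + 6*F)**2 (b(a, F) = ((-3 + 5*F) + F)**2 = (-3 + 6*F)**2)
(-135 + b(5, 2 - 1*6))**2 = (-135 + 9*(-1 + 2*(2 - 1*6))**2)**2 = (-135 + 9*(-1 + 2*(2 - 6))**2)**2 = (-135 + 9*(-1 + 2*(-4))**2)**2 = (-135 + 9*(-1 - 8)**2)**2 = (-135 + 9*(-9)**2)**2 = (-135 + 9*81)**2 = (-135 + 729)**2 = 594**2 = 352836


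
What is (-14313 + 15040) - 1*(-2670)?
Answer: 3397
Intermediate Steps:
(-14313 + 15040) - 1*(-2670) = 727 + 2670 = 3397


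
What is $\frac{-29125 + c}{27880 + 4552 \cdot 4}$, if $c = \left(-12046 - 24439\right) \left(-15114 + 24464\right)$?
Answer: $- \frac{341163875}{46088} \approx -7402.4$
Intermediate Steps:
$c = -341134750$ ($c = \left(-36485\right) 9350 = -341134750$)
$\frac{-29125 + c}{27880 + 4552 \cdot 4} = \frac{-29125 - 341134750}{27880 + 4552 \cdot 4} = - \frac{341163875}{27880 + 18208} = - \frac{341163875}{46088}$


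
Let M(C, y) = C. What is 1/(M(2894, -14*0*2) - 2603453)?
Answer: -1/2600559 ≈ -3.8453e-7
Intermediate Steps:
1/(M(2894, -14*0*2) - 2603453) = 1/(2894 - 2603453) = 1/(-2600559) = -1/2600559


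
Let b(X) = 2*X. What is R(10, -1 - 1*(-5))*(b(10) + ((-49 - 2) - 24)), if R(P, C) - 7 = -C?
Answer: -165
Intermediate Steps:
R(P, C) = 7 - C
R(10, -1 - 1*(-5))*(b(10) + ((-49 - 2) - 24)) = (7 - (-1 - 1*(-5)))*(2*10 + ((-49 - 2) - 24)) = (7 - (-1 + 5))*(20 + (-51 - 24)) = (7 - 1*4)*(20 - 75) = (7 - 4)*(-55) = 3*(-55) = -165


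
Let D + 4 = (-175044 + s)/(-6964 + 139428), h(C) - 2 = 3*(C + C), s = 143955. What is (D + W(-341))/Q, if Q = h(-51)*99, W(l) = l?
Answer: 461931/40269056 ≈ 0.011471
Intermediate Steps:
h(C) = 2 + 6*C (h(C) = 2 + 3*(C + C) = 2 + 3*(2*C) = 2 + 6*C)
D = -560945/132464 (D = -4 + (-175044 + 143955)/(-6964 + 139428) = -4 - 31089/132464 = -560945/132464 ≈ -4.2347)
Q = -30096 (Q = (2 + 6*(-51))*99 = (2 - 306)*99 = -304*99 = -30096)
(D + W(-341))/Q = (-560945/132464 - 341)/(-30096) = -45731169/132464*(-1/30096) = 461931/40269056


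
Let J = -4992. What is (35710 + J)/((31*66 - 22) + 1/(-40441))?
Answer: 1242266638/81852583 ≈ 15.177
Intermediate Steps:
(35710 + J)/((31*66 - 22) + 1/(-40441)) = (35710 - 4992)/((31*66 - 22) + 1/(-40441)) = 30718/((2046 - 22) - 1/40441) = 30718/(2024 - 1/40441) = 30718/(81852583/40441) = 30718*(40441/81852583) = 1242266638/81852583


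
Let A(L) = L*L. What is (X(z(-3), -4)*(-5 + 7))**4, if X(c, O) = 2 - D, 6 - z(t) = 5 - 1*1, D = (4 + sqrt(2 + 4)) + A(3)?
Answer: 304528 + 89408*sqrt(6) ≈ 5.2353e+5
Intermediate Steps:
A(L) = L**2
D = 13 + sqrt(6) (D = (4 + sqrt(2 + 4)) + 3**2 = (4 + sqrt(6)) + 9 = 13 + sqrt(6) ≈ 15.449)
z(t) = 2 (z(t) = 6 - (5 - 1*1) = 6 - (5 - 1) = 6 - 1*4 = 6 - 4 = 2)
X(c, O) = -11 - sqrt(6) (X(c, O) = 2 - (13 + sqrt(6)) = 2 + (-13 - sqrt(6)) = -11 - sqrt(6))
(X(z(-3), -4)*(-5 + 7))**4 = ((-11 - sqrt(6))*(-5 + 7))**4 = ((-11 - sqrt(6))*2)**4 = (-22 - 2*sqrt(6))**4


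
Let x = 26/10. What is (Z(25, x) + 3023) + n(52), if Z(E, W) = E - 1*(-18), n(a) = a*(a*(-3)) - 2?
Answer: -5048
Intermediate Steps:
x = 13/5 (x = 26*(1/10) = 13/5 ≈ 2.6000)
n(a) = -2 - 3*a**2 (n(a) = a*(-3*a) - 2 = -3*a**2 - 2 = -2 - 3*a**2)
Z(E, W) = 18 + E (Z(E, W) = E + 18 = 18 + E)
(Z(25, x) + 3023) + n(52) = ((18 + 25) + 3023) + (-2 - 3*52**2) = (43 + 3023) + (-2 - 3*2704) = 3066 + (-2 - 8112) = 3066 - 8114 = -5048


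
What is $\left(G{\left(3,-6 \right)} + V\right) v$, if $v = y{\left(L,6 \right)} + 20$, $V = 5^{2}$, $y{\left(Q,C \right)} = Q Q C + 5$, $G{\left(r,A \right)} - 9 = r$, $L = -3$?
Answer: $2923$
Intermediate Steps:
$G{\left(r,A \right)} = 9 + r$
$y{\left(Q,C \right)} = 5 + C Q^{2}$ ($y{\left(Q,C \right)} = Q^{2} C + 5 = C Q^{2} + 5 = 5 + C Q^{2}$)
$V = 25$
$v = 79$ ($v = \left(5 + 6 \left(-3\right)^{2}\right) + 20 = \left(5 + 6 \cdot 9\right) + 20 = \left(5 + 54\right) + 20 = 59 + 20 = 79$)
$\left(G{\left(3,-6 \right)} + V\right) v = \left(\left(9 + 3\right) + 25\right) 79 = \left(12 + 25\right) 79 = 37 \cdot 79 = 2923$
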